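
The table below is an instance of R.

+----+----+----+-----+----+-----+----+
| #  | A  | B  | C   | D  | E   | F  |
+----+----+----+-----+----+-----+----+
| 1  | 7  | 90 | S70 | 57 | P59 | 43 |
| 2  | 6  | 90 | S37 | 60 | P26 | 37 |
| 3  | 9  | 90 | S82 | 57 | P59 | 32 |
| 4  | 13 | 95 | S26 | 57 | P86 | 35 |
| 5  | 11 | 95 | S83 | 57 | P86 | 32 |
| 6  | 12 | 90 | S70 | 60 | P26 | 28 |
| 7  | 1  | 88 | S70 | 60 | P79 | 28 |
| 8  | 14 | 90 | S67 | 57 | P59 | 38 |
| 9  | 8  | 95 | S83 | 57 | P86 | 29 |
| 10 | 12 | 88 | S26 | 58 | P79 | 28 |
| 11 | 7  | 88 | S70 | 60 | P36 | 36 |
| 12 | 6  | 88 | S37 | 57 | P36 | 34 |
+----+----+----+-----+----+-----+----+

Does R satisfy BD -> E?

No

(B=90, D=57): rows 1, 3, 8 → E = P59, P59, P59 ✓
(B=90, D=60): rows 2, 6 → E = P26, P26 ✓
(B=95, D=57): rows 4, 5, 9 → E = P86, P86, P86 ✓
(B=88, D=60): rows 7, 11 → E takes values {P79, P36} — violation
(B=88, D=58): row 10 → E = P79 ✓
(B=88, D=57): row 12 → E = P36 ✓
Two rows agree on BD but differ on E, so BD -> E does not hold.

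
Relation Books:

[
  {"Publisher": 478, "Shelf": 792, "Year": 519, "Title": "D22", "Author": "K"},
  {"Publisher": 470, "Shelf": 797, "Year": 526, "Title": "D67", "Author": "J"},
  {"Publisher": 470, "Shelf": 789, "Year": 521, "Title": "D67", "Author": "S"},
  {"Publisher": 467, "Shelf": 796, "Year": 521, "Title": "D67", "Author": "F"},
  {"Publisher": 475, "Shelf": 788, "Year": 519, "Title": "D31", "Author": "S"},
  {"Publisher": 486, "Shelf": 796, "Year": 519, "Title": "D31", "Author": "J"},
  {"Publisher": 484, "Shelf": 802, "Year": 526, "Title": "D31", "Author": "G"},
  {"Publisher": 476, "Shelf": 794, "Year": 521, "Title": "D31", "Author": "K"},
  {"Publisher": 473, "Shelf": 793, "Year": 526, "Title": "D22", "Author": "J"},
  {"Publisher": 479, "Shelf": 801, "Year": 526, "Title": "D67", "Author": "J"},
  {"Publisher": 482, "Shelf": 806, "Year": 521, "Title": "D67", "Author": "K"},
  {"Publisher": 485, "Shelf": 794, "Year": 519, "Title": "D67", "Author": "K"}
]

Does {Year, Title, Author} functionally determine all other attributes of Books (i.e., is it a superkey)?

No

Two distinct rows share (Year=526, Title=D67, Author=J), so {Year, Title, Author} does not determine every attribute — not a superkey.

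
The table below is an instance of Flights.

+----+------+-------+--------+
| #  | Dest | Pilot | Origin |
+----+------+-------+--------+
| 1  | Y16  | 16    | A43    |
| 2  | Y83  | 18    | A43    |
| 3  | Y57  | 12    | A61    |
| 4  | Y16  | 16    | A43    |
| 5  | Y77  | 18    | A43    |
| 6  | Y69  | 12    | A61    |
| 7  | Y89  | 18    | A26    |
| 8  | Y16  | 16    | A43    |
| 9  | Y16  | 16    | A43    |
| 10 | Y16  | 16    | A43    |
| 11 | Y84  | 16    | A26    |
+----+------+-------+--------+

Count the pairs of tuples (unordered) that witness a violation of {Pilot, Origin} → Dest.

(Pilot=16, Origin=A43): all 5 rows agree on Dest — 0 pairs.
(Pilot=18, Origin=A43): violating pairs (2,5) — 1 pair.
(Pilot=12, Origin=A61): violating pairs (3,6) — 1 pair.

2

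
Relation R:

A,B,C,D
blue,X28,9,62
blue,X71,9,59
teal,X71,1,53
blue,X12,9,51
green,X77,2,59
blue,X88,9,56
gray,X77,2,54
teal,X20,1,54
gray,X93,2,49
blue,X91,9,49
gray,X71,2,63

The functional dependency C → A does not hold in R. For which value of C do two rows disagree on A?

2

C=9: 5 rows → A = blue, blue, blue, blue, blue ✓
C=1: 2 rows → A = teal, teal ✓
C=2: 4 rows → A takes values {green, gray} — violation
The only C value with inconsistent A is C=2.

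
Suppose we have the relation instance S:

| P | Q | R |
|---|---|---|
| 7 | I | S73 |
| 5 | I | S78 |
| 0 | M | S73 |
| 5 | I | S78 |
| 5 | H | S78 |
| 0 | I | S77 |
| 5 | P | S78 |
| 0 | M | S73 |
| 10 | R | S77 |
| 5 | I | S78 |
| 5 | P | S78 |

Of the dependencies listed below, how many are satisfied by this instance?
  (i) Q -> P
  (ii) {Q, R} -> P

1

(i) Q -> P: Q=I: 5 rows → P takes values {7, 5, 0} — violation — fails.
(ii) {Q, R} -> P: every LHS value maps to a single RHS value — holds.
1 of the 2 dependencies holds.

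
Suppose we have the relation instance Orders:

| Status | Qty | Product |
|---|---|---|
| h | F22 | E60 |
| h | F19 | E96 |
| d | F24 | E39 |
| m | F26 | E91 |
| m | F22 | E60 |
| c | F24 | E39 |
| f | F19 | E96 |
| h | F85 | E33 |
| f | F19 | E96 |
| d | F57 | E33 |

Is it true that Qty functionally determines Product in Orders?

Yes

Qty=F22: 2 rows → Product = E60, E60 ✓
Qty=F19: 3 rows → Product = E96, E96, E96 ✓
Qty=F24: 2 rows → Product = E39, E39 ✓
Qty=F26: 1 row → Product = E91 ✓
Qty=F85: 1 row → Product = E33 ✓
Qty=F57: 1 row → Product = E33 ✓
Every Qty value is associated with a single Product value, so Qty -> Product holds.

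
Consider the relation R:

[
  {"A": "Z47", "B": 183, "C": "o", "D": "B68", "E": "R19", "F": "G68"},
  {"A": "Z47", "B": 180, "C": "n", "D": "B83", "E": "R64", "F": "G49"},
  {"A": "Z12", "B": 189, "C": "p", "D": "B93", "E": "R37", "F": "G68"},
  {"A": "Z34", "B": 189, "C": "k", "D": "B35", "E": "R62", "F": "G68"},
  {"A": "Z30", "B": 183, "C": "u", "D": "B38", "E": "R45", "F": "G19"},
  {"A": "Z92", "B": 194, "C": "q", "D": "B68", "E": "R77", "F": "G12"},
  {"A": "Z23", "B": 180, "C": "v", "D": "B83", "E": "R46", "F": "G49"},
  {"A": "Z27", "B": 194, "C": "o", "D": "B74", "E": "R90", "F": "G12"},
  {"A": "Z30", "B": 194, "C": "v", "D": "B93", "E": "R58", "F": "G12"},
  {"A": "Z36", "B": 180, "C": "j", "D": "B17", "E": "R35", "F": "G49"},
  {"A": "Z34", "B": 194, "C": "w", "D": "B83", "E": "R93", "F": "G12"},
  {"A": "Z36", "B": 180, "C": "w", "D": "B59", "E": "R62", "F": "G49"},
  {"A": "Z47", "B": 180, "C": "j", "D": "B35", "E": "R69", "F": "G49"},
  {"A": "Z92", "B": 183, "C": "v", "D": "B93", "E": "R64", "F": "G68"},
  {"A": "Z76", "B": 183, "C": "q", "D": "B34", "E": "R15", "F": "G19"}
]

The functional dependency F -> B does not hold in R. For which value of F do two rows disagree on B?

F=G68: 4 rows → B takes values {183, 189} — violation
F=G49: 5 rows → B = 180, 180, 180, 180, 180 ✓
F=G19: 2 rows → B = 183, 183 ✓
F=G12: 4 rows → B = 194, 194, 194, 194 ✓
The only F value with inconsistent B is F=G68.

G68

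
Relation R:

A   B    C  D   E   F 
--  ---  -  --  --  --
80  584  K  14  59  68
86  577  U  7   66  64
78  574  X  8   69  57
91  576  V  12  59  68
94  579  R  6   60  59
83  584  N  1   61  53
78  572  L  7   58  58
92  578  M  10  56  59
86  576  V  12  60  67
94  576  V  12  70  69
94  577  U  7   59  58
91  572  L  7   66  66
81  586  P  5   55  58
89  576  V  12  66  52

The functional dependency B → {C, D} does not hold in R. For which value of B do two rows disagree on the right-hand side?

584

B=584: 2 rows → {C,D} takes values {(K, 14), (N, 1)} — violation
B=577: 2 rows → {C,D} = (U, 7), (U, 7) ✓
B=574: 1 row → {C,D} = (X, 8) ✓
B=576: 4 rows → {C,D} = (V, 12), (V, 12), (V, 12), (V, 12) ✓
B=579: 1 row → {C,D} = (R, 6) ✓
B=572: 2 rows → {C,D} = (L, 7), (L, 7) ✓
B=578: 1 row → {C,D} = (M, 10) ✓
B=586: 1 row → {C,D} = (P, 5) ✓
The only B value with inconsistent RHS is B=584.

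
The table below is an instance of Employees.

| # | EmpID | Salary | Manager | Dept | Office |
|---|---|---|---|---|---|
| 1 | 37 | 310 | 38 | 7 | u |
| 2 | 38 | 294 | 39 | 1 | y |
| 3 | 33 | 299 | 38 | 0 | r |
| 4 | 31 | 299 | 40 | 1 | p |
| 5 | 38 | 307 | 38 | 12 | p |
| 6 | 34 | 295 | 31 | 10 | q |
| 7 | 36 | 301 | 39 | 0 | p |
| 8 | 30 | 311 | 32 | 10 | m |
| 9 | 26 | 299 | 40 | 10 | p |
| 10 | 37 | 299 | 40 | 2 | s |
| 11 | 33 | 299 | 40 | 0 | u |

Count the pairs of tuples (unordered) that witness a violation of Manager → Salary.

4

Manager=38: violating pairs (1,3), (1,5), (3,5) — 3 pairs.
Manager=39: violating pairs (2,7) — 1 pair.
Manager=40: all 4 rows agree on Salary — 0 pairs.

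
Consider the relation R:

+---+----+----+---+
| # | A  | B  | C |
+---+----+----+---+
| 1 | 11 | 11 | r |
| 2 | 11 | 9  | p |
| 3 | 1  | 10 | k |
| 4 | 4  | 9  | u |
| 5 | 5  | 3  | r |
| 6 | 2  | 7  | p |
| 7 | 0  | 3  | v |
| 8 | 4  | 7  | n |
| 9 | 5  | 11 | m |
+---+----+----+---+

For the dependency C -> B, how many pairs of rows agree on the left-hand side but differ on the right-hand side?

C=r: violating pairs (1,5) — 1 pair.
C=p: violating pairs (2,6) — 1 pair.

2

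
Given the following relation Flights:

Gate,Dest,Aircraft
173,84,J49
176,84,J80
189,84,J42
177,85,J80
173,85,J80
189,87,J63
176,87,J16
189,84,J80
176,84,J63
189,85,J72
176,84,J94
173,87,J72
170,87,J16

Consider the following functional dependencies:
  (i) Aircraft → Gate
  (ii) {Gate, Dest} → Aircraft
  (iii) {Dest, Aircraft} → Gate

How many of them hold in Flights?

(i) Aircraft → Gate: Aircraft=J80: 4 rows → Gate takes values {176, 177, 173, 189} — violation; Aircraft=J63: 2 rows → Gate takes values {189, 176} — violation; Aircraft=J16: 2 rows → Gate takes values {176, 170} — violation; Aircraft=J72: 2 rows → Gate takes values {189, 173} — violation — fails.
(ii) {Gate, Dest} → Aircraft: (Gate=176, Dest=84): 3 rows → Aircraft takes values {J80, J63, J94} — violation; (Gate=189, Dest=84): 2 rows → Aircraft takes values {J42, J80} — violation — fails.
(iii) {Dest, Aircraft} → Gate: (Dest=84, Aircraft=J80): 2 rows → Gate takes values {176, 189} — violation; (Dest=85, Aircraft=J80): 2 rows → Gate takes values {177, 173} — violation; (Dest=87, Aircraft=J16): 2 rows → Gate takes values {176, 170} — violation — fails.
None of the 3 dependencies hold.

0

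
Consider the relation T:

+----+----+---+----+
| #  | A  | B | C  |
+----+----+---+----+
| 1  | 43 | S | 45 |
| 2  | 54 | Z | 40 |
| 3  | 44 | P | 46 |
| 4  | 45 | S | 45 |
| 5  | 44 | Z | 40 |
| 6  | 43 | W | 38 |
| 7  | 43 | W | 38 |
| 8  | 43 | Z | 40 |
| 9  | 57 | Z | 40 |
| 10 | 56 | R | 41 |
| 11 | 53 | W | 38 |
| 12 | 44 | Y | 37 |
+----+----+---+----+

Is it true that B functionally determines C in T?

Yes

B=S: rows 1, 4 → C = 45, 45 ✓
B=Z: rows 2, 5, 8, 9 → C = 40, 40, 40, 40 ✓
B=P: row 3 → C = 46 ✓
B=W: rows 6, 7, 11 → C = 38, 38, 38 ✓
B=R: row 10 → C = 41 ✓
B=Y: row 12 → C = 37 ✓
Every B value is associated with a single C value, so B → C holds.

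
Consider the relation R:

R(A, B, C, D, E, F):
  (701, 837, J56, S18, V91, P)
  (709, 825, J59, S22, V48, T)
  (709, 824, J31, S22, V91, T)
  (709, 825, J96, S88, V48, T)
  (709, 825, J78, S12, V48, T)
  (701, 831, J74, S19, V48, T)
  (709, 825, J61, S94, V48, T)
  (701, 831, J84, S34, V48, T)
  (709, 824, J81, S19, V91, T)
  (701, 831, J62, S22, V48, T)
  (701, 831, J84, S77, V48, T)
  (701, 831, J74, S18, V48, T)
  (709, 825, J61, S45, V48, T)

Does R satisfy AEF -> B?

(A=701, E=V91, F=P): 1 row → B = 837 ✓
(A=709, E=V48, F=T): 5 rows → B = 825, 825, 825, 825, 825 ✓
(A=709, E=V91, F=T): 2 rows → B = 824, 824 ✓
(A=701, E=V48, F=T): 5 rows → B = 831, 831, 831, 831, 831 ✓
Every AEF value is associated with a single B value, so AEF -> B holds.

Yes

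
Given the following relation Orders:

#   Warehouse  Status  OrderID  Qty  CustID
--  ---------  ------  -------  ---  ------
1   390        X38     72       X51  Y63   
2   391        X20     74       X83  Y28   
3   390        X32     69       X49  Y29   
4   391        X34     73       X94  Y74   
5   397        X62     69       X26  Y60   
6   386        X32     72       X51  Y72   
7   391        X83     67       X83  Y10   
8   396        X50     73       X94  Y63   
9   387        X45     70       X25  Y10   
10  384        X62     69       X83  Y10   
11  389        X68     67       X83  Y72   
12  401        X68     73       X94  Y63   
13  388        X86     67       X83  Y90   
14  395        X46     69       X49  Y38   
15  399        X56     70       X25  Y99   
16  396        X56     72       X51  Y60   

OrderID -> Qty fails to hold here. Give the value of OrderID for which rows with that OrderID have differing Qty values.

OrderID=72: rows 1, 6, 16 → Qty = X51, X51, X51 ✓
OrderID=74: row 2 → Qty = X83 ✓
OrderID=69: rows 3, 5, 10, 14 → Qty takes values {X49, X26, X83} — violation
OrderID=73: rows 4, 8, 12 → Qty = X94, X94, X94 ✓
OrderID=67: rows 7, 11, 13 → Qty = X83, X83, X83 ✓
OrderID=70: rows 9, 15 → Qty = X25, X25 ✓
The only OrderID value with inconsistent Qty is OrderID=69.

69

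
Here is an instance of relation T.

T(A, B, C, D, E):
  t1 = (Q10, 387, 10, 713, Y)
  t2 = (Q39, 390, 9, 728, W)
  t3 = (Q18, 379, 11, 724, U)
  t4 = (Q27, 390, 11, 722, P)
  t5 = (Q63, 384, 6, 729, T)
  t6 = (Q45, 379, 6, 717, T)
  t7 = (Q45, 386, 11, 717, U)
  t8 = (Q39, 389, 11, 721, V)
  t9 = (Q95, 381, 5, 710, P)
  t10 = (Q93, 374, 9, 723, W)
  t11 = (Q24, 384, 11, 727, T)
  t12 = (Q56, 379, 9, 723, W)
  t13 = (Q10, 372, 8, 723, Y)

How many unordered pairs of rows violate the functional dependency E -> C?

E=Y: violating pairs (1,13) — 1 pair.
E=W: all 3 rows agree on C — 0 pairs.
E=U: all 2 rows agree on C — 0 pairs.
E=P: violating pairs (4,9) — 1 pair.
E=T: violating pairs (5,11), (6,11) — 2 pairs.

4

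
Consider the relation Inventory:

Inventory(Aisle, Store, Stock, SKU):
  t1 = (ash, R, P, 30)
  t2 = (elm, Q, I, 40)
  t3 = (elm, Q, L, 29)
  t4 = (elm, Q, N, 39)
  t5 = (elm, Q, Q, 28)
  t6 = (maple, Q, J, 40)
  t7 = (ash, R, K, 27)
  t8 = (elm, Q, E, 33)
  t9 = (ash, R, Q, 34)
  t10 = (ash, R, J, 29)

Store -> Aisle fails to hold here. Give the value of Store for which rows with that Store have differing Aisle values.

Store=R: rows 1, 7, 9, 10 → Aisle = ash, ash, ash, ash ✓
Store=Q: rows 2, 3, 4, 5, 6, 8 → Aisle takes values {elm, maple} — violation
The only Store value with inconsistent Aisle is Store=Q.

Q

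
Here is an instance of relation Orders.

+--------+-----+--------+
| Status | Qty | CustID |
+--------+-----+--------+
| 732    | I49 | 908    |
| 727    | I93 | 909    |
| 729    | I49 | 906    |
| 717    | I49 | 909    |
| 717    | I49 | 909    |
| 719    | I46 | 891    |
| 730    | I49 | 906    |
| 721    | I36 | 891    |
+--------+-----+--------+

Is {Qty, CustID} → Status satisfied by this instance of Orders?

(Qty=I49, CustID=908): 1 row → Status = 732 ✓
(Qty=I93, CustID=909): 1 row → Status = 727 ✓
(Qty=I49, CustID=906): 2 rows → Status takes values {729, 730} — violation
(Qty=I49, CustID=909): 2 rows → Status = 717, 717 ✓
(Qty=I46, CustID=891): 1 row → Status = 719 ✓
(Qty=I36, CustID=891): 1 row → Status = 721 ✓
Two rows agree on {Qty, CustID} but differ on Status, so {Qty, CustID} → Status does not hold.

No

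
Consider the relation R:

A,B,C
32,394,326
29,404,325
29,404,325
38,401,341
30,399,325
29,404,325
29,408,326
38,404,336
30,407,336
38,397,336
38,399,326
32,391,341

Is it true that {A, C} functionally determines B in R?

No

(A=32, C=326): 1 row → B = 394 ✓
(A=29, C=325): 3 rows → B = 404, 404, 404 ✓
(A=38, C=341): 1 row → B = 401 ✓
(A=30, C=325): 1 row → B = 399 ✓
(A=29, C=326): 1 row → B = 408 ✓
(A=38, C=336): 2 rows → B takes values {404, 397} — violation
(A=30, C=336): 1 row → B = 407 ✓
(A=38, C=326): 1 row → B = 399 ✓
(A=32, C=341): 1 row → B = 391 ✓
Two rows agree on {A, C} but differ on B, so {A, C} → B does not hold.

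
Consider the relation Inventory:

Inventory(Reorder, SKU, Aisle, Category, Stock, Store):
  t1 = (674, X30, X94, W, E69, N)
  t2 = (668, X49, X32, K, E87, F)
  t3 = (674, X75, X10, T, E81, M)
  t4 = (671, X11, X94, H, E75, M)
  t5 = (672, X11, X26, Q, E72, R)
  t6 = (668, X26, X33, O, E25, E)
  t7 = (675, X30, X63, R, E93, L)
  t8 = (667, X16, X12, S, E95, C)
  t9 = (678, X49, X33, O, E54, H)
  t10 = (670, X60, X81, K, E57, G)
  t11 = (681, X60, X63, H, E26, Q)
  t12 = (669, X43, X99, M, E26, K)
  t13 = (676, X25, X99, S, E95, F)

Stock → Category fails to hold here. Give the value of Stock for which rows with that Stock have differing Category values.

E26

Stock=E69: row 1 → Category = W ✓
Stock=E87: row 2 → Category = K ✓
Stock=E81: row 3 → Category = T ✓
Stock=E75: row 4 → Category = H ✓
Stock=E72: row 5 → Category = Q ✓
Stock=E25: row 6 → Category = O ✓
Stock=E93: row 7 → Category = R ✓
Stock=E95: rows 8, 13 → Category = S, S ✓
Stock=E54: row 9 → Category = O ✓
Stock=E57: row 10 → Category = K ✓
Stock=E26: rows 11, 12 → Category takes values {H, M} — violation
The only Stock value with inconsistent Category is Stock=E26.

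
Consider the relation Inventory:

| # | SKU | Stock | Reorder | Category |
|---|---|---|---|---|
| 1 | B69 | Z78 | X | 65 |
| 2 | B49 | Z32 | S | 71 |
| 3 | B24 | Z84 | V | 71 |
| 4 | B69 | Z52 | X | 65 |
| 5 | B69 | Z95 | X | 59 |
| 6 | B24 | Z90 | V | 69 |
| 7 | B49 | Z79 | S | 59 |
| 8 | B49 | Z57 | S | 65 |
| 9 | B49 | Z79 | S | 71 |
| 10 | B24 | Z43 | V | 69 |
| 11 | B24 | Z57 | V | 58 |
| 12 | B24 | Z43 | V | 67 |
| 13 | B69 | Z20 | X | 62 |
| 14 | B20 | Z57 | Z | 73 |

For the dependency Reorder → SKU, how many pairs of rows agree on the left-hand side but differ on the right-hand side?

0

Reorder=X: all 4 rows agree on SKU — 0 pairs.
Reorder=S: all 4 rows agree on SKU — 0 pairs.
Reorder=V: all 5 rows agree on SKU — 0 pairs.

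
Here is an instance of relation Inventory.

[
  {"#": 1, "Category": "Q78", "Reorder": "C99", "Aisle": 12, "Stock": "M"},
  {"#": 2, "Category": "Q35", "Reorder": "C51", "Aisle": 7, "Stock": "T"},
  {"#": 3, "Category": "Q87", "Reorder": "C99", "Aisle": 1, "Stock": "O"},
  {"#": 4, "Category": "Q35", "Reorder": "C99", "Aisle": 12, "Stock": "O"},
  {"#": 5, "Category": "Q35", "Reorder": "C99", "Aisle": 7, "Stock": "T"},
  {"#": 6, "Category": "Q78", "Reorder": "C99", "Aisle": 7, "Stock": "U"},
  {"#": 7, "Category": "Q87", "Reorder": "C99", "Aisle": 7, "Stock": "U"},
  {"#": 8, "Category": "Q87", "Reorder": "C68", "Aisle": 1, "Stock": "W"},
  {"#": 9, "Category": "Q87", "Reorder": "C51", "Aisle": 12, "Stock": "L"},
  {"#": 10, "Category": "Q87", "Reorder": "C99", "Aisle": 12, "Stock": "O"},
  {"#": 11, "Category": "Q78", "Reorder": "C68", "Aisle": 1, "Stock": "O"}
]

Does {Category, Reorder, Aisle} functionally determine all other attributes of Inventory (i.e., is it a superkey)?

All 11 rows have distinct {Category, Reorder, Aisle} values, so {Category, Reorder, Aisle} → (all attributes) holds and {Category, Reorder, Aisle} is a superkey.

Yes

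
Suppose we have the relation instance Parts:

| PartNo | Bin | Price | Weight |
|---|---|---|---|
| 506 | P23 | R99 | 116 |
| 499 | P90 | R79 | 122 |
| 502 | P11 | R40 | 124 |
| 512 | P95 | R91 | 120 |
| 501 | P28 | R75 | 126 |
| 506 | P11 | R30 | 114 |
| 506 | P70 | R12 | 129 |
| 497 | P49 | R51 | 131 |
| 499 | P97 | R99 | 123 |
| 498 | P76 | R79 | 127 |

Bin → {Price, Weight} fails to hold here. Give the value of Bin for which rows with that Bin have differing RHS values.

Bin=P23: 1 row → {Price,Weight} = (R99, 116) ✓
Bin=P90: 1 row → {Price,Weight} = (R79, 122) ✓
Bin=P11: 2 rows → {Price,Weight} takes values {(R40, 124), (R30, 114)} — violation
Bin=P95: 1 row → {Price,Weight} = (R91, 120) ✓
Bin=P28: 1 row → {Price,Weight} = (R75, 126) ✓
Bin=P70: 1 row → {Price,Weight} = (R12, 129) ✓
Bin=P49: 1 row → {Price,Weight} = (R51, 131) ✓
Bin=P97: 1 row → {Price,Weight} = (R99, 123) ✓
Bin=P76: 1 row → {Price,Weight} = (R79, 127) ✓
The only Bin value with inconsistent RHS is Bin=P11.

P11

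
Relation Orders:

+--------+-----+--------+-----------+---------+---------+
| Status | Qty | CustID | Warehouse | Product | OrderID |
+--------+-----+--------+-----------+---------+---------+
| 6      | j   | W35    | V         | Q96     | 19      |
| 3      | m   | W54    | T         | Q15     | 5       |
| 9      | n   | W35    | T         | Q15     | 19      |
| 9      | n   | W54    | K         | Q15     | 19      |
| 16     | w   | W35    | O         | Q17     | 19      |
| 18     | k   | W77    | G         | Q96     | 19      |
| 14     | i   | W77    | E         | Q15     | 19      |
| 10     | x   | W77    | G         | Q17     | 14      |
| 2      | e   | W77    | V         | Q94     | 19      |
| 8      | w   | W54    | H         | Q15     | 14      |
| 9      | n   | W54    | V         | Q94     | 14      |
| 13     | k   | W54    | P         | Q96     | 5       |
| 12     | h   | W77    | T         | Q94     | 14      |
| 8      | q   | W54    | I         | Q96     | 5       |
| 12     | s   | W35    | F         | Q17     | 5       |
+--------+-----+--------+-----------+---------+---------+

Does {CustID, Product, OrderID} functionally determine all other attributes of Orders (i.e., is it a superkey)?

Two distinct rows share (CustID=W54, Product=Q96, OrderID=5), so {CustID, Product, OrderID} does not determine every attribute — not a superkey.

No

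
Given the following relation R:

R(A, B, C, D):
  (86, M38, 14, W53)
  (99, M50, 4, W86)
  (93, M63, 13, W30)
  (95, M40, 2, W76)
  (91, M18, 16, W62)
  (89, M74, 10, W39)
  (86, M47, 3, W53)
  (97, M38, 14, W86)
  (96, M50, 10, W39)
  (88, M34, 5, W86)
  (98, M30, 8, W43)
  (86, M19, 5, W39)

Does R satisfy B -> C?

No

B=M38: 2 rows → C = 14, 14 ✓
B=M50: 2 rows → C takes values {4, 10} — violation
B=M63: 1 row → C = 13 ✓
B=M40: 1 row → C = 2 ✓
B=M18: 1 row → C = 16 ✓
B=M74: 1 row → C = 10 ✓
B=M47: 1 row → C = 3 ✓
B=M34: 1 row → C = 5 ✓
B=M30: 1 row → C = 8 ✓
B=M19: 1 row → C = 5 ✓
Two rows agree on B but differ on C, so B -> C does not hold.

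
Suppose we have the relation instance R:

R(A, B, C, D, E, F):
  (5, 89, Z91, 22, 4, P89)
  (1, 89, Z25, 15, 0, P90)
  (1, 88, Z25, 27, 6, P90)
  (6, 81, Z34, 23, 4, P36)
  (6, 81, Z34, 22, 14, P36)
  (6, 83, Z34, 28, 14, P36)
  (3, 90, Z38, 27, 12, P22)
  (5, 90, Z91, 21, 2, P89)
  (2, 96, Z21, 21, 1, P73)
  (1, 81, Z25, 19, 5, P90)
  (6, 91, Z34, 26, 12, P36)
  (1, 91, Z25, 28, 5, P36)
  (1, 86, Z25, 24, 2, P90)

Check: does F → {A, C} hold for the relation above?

No

F=P89: 2 rows → {A,C} = (5, Z91), (5, Z91) ✓
F=P90: 4 rows → {A,C} = (1, Z25), (1, Z25), (1, Z25), (1, Z25) ✓
F=P36: 5 rows → {A,C} takes values {(6, Z34), (1, Z25)} — violation
F=P22: 1 row → {A,C} = (3, Z38) ✓
F=P73: 1 row → {A,C} = (2, Z21) ✓
Two rows agree on F but differ on {A, C}, so F → {A, C} does not hold.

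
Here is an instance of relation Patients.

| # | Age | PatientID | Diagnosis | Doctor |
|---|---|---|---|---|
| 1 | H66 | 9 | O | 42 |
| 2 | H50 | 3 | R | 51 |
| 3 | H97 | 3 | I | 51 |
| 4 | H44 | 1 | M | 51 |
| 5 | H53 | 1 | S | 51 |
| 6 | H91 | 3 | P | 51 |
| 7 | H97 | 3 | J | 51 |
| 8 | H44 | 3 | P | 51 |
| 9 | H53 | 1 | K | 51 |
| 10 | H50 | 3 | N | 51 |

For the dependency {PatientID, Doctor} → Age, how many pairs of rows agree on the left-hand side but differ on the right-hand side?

(PatientID=3, Doctor=51): violating pairs (2,3), (2,6), (2,7), (2,8), (3,6), (3,8), (3,10), (6,7), (6,8), (6,10), (7,8), (7,10), (8,10) — 13 pairs.
(PatientID=1, Doctor=51): violating pairs (4,5), (4,9) — 2 pairs.

15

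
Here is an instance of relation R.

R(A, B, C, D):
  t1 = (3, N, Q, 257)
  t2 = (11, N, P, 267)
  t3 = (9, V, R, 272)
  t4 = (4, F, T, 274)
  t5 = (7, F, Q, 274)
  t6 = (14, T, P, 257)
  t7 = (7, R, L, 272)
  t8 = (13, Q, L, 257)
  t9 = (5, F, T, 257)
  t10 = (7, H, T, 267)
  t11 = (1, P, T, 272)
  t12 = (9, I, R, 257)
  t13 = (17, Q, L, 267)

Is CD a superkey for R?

Yes

All 13 rows have distinct CD values, so CD → (all attributes) holds and CD is a superkey.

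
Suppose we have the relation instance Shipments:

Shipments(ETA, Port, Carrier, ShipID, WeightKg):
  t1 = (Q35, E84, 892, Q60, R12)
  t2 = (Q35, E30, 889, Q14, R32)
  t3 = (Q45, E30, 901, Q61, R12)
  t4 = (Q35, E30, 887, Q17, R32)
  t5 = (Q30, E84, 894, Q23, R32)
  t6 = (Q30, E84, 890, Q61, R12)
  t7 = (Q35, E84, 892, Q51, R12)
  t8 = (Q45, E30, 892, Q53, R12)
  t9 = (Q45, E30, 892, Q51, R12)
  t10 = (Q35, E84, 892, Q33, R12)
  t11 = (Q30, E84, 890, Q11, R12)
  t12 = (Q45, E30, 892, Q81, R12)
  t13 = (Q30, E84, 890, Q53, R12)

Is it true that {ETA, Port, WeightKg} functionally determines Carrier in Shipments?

(ETA=Q35, Port=E84, WeightKg=R12): rows 1, 7, 10 → Carrier = 892, 892, 892 ✓
(ETA=Q35, Port=E30, WeightKg=R32): rows 2, 4 → Carrier takes values {889, 887} — violation
(ETA=Q45, Port=E30, WeightKg=R12): rows 3, 8, 9, 12 → Carrier takes values {901, 892} — violation
(ETA=Q30, Port=E84, WeightKg=R32): row 5 → Carrier = 894 ✓
(ETA=Q30, Port=E84, WeightKg=R12): rows 6, 11, 13 → Carrier = 890, 890, 890 ✓
Two rows agree on {ETA, Port, WeightKg} but differ on Carrier, so {ETA, Port, WeightKg} -> Carrier does not hold.

No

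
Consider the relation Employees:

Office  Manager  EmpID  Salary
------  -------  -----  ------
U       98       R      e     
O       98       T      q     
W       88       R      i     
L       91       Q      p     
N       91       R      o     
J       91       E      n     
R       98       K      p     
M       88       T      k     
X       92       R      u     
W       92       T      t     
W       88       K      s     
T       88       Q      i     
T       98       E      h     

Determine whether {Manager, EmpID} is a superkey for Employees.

All 13 rows have distinct {Manager, EmpID} values, so {Manager, EmpID} → (all attributes) holds and {Manager, EmpID} is a superkey.

Yes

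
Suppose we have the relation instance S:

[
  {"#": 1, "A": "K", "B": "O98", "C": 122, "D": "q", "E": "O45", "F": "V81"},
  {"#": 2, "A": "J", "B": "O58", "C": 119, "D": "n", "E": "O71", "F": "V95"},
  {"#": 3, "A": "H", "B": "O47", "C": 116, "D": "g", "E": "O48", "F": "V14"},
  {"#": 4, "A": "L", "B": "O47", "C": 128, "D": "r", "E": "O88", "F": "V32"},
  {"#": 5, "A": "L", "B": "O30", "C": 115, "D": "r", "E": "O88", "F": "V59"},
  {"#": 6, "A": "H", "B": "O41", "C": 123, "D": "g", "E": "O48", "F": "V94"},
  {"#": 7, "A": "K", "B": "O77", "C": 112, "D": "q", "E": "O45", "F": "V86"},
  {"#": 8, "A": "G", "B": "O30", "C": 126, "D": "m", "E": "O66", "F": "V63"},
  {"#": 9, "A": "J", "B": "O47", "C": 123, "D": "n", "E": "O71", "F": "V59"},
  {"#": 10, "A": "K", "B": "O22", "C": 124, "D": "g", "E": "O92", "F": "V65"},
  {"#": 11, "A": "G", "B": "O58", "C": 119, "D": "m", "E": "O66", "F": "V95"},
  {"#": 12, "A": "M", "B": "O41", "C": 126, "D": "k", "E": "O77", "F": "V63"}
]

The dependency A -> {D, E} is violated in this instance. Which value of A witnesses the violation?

A=K: rows 1, 7, 10 → {D,E} takes values {(q, O45), (g, O92)} — violation
A=J: rows 2, 9 → {D,E} = (n, O71), (n, O71) ✓
A=H: rows 3, 6 → {D,E} = (g, O48), (g, O48) ✓
A=L: rows 4, 5 → {D,E} = (r, O88), (r, O88) ✓
A=G: rows 8, 11 → {D,E} = (m, O66), (m, O66) ✓
A=M: row 12 → {D,E} = (k, O77) ✓
The only A value with inconsistent RHS is A=K.

K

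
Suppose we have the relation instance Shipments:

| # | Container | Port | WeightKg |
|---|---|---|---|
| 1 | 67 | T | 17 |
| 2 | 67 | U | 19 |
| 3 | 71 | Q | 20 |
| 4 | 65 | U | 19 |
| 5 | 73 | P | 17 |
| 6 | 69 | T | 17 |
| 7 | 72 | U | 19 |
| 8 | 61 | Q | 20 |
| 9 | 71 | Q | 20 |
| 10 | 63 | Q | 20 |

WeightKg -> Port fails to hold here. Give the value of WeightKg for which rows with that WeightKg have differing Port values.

WeightKg=17: rows 1, 5, 6 → Port takes values {T, P} — violation
WeightKg=19: rows 2, 4, 7 → Port = U, U, U ✓
WeightKg=20: rows 3, 8, 9, 10 → Port = Q, Q, Q, Q ✓
The only WeightKg value with inconsistent Port is WeightKg=17.

17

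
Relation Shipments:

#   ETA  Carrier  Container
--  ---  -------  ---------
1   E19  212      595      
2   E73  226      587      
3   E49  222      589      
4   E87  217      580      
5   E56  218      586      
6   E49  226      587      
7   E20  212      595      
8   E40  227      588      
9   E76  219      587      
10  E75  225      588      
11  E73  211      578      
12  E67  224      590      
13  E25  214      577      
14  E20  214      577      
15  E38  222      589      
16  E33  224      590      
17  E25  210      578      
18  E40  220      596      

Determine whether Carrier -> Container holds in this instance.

Yes

Carrier=212: rows 1, 7 → Container = 595, 595 ✓
Carrier=226: rows 2, 6 → Container = 587, 587 ✓
Carrier=222: rows 3, 15 → Container = 589, 589 ✓
Carrier=217: row 4 → Container = 580 ✓
Carrier=218: row 5 → Container = 586 ✓
Carrier=227: row 8 → Container = 588 ✓
Carrier=219: row 9 → Container = 587 ✓
Carrier=225: row 10 → Container = 588 ✓
Carrier=211: row 11 → Container = 578 ✓
Carrier=224: rows 12, 16 → Container = 590, 590 ✓
Carrier=214: rows 13, 14 → Container = 577, 577 ✓
Carrier=210: row 17 → Container = 578 ✓
Carrier=220: row 18 → Container = 596 ✓
Every Carrier value is associated with a single Container value, so Carrier -> Container holds.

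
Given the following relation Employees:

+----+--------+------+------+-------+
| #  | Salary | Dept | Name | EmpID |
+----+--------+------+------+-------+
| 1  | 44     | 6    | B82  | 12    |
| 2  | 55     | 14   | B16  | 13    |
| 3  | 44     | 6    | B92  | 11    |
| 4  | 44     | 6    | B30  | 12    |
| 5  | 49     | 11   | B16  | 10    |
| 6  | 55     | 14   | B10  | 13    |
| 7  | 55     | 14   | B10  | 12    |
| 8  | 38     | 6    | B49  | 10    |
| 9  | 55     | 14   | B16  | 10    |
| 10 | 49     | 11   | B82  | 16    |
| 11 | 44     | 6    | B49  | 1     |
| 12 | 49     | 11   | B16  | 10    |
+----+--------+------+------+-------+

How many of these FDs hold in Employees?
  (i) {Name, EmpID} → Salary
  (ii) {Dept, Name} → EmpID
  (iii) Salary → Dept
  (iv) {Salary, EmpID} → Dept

2

(i) {Name, EmpID} → Salary: (Name=B16, EmpID=10): rows 5, 9, 12 → Salary takes values {49, 55} — violation — fails.
(ii) {Dept, Name} → EmpID: (Dept=14, Name=B16): rows 2, 9 → EmpID takes values {13, 10} — violation; (Dept=14, Name=B10): rows 6, 7 → EmpID takes values {13, 12} — violation; (Dept=6, Name=B49): rows 8, 11 → EmpID takes values {10, 1} — violation — fails.
(iii) Salary → Dept: every LHS value maps to a single RHS value — holds.
(iv) {Salary, EmpID} → Dept: every LHS value maps to a single RHS value — holds.
2 of the 4 dependencies hold.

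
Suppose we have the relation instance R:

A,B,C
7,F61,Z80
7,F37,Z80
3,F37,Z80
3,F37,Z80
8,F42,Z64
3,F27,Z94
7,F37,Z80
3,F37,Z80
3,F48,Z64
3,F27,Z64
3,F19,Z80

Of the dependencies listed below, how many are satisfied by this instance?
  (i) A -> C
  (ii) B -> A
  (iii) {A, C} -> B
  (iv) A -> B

(i) A -> C: A=3: 7 rows → C takes values {Z80, Z94, Z64} — violation — fails.
(ii) B -> A: B=F37: 5 rows → A takes values {7, 3} — violation — fails.
(iii) {A, C} -> B: (A=7, C=Z80): 3 rows → B takes values {F61, F37} — violation; (A=3, C=Z80): 4 rows → B takes values {F37, F19} — violation; (A=3, C=Z64): 2 rows → B takes values {F48, F27} — violation — fails.
(iv) A -> B: A=7: 3 rows → B takes values {F61, F37} — violation; A=3: 7 rows → B takes values {F37, F27, F48, F19} — violation — fails.
None of the 4 dependencies hold.

0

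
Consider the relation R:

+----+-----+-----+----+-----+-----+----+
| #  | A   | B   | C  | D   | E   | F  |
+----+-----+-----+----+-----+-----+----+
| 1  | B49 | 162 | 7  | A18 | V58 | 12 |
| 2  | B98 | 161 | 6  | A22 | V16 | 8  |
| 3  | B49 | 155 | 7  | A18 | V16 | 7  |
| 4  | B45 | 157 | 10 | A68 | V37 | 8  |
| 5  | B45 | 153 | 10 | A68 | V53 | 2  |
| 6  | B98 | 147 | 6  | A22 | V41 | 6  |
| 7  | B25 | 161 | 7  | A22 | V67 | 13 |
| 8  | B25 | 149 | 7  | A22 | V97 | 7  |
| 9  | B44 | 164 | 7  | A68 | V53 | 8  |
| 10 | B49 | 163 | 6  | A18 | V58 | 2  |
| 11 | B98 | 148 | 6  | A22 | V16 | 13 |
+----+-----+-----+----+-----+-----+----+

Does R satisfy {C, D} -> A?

(C=7, D=A18): rows 1, 3 → A = B49, B49 ✓
(C=6, D=A22): rows 2, 6, 11 → A = B98, B98, B98 ✓
(C=10, D=A68): rows 4, 5 → A = B45, B45 ✓
(C=7, D=A22): rows 7, 8 → A = B25, B25 ✓
(C=7, D=A68): row 9 → A = B44 ✓
(C=6, D=A18): row 10 → A = B49 ✓
Every {C, D} value is associated with a single A value, so {C, D} -> A holds.

Yes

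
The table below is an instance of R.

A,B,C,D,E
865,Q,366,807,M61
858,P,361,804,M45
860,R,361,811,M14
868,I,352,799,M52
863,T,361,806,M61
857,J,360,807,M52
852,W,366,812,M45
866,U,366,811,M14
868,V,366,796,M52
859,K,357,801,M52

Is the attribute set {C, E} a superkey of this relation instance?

All 10 rows have distinct {C, E} values, so {C, E} → (all attributes) holds and {C, E} is a superkey.

Yes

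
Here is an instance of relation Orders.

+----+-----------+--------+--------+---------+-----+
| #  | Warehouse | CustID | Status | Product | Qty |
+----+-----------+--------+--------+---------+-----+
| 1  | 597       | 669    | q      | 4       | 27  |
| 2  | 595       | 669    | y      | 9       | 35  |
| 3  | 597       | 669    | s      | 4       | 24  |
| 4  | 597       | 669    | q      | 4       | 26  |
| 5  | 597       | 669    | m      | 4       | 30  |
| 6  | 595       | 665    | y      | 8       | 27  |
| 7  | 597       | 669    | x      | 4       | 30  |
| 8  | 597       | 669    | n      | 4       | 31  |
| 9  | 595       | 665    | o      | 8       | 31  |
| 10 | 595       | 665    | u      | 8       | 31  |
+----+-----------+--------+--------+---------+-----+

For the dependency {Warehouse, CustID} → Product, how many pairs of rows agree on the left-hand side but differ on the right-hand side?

0

(Warehouse=597, CustID=669): all 6 rows agree on Product — 0 pairs.
(Warehouse=595, CustID=665): all 3 rows agree on Product — 0 pairs.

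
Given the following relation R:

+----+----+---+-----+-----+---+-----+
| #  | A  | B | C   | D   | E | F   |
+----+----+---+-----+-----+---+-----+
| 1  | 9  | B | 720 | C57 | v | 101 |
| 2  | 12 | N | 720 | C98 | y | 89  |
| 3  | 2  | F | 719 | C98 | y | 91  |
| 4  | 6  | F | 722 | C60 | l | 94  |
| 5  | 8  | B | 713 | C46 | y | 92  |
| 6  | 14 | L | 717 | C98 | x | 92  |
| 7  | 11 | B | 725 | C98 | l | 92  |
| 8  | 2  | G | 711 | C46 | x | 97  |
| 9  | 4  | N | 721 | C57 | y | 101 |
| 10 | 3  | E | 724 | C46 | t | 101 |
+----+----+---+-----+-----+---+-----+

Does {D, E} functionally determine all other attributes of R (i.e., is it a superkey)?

Rows 2 and 3 have the same {D, E} value (D=C98, E=y) but are distinct tuples, so {D, E} does not determine every attribute — not a superkey.

No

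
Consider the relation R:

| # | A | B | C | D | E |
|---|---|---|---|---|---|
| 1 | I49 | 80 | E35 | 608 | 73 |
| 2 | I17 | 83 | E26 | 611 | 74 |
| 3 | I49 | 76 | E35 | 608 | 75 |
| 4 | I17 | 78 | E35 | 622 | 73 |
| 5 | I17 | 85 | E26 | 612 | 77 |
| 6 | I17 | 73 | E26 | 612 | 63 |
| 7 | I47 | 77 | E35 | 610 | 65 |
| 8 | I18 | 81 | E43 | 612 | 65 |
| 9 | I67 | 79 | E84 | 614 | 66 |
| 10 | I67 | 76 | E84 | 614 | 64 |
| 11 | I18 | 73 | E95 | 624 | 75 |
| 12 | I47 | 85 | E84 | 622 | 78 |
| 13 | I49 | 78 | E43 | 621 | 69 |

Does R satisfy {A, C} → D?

No

(A=I49, C=E35): rows 1, 3 → D = 608, 608 ✓
(A=I17, C=E26): rows 2, 5, 6 → D takes values {611, 612} — violation
(A=I17, C=E35): row 4 → D = 622 ✓
(A=I47, C=E35): row 7 → D = 610 ✓
(A=I18, C=E43): row 8 → D = 612 ✓
(A=I67, C=E84): rows 9, 10 → D = 614, 614 ✓
(A=I18, C=E95): row 11 → D = 624 ✓
(A=I47, C=E84): row 12 → D = 622 ✓
(A=I49, C=E43): row 13 → D = 621 ✓
Two rows agree on {A, C} but differ on D, so {A, C} → D does not hold.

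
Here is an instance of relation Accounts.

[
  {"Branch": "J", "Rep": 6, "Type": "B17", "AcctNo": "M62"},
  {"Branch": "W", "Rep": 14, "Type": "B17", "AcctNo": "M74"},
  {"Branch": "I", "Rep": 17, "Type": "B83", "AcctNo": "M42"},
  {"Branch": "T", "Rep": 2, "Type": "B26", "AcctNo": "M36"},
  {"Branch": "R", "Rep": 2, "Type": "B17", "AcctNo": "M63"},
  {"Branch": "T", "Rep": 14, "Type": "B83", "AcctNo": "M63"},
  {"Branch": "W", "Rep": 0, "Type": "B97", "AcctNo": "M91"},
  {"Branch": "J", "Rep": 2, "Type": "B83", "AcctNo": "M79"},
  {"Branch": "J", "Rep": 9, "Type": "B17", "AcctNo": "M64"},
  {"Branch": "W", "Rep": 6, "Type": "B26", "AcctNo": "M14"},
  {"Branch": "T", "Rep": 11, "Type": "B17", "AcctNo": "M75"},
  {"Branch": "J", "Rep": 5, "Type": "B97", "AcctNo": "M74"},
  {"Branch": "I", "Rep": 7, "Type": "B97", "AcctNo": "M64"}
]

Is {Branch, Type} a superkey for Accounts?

Two distinct rows share (Branch=J, Type=B17), so {Branch, Type} does not determine every attribute — not a superkey.

No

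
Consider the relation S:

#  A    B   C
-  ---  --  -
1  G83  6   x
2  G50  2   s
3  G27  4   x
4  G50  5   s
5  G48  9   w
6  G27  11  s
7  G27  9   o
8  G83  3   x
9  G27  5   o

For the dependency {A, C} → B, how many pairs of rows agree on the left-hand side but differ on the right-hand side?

3

(A=G83, C=x): violating pairs (1,8) — 1 pair.
(A=G50, C=s): violating pairs (2,4) — 1 pair.
(A=G27, C=o): violating pairs (7,9) — 1 pair.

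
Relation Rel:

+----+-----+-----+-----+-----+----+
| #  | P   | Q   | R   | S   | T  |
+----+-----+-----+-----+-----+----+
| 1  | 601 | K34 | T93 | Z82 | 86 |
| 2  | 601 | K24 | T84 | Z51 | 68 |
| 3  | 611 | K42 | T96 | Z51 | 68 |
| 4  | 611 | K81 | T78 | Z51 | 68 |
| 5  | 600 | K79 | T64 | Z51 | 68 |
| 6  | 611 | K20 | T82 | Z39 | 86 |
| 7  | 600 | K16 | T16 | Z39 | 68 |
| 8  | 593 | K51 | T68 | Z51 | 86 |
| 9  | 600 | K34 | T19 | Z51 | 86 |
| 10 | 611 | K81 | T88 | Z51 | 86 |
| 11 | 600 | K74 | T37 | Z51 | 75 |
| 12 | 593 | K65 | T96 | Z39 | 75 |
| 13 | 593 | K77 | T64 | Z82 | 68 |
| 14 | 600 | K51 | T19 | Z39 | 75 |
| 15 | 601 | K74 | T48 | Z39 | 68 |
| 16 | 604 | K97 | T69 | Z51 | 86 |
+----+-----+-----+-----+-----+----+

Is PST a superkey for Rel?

Rows 3 and 4 have the same PST value (P=611, S=Z51, T=68) but are distinct tuples, so PST does not determine every attribute — not a superkey.

No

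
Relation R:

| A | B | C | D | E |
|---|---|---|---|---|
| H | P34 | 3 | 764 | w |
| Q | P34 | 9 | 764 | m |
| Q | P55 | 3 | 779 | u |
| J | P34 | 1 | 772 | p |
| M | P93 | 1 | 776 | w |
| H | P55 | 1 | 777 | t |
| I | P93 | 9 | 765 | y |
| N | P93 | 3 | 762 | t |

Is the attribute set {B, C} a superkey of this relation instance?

Yes

All 8 rows have distinct {B, C} values, so {B, C} → (all attributes) holds and {B, C} is a superkey.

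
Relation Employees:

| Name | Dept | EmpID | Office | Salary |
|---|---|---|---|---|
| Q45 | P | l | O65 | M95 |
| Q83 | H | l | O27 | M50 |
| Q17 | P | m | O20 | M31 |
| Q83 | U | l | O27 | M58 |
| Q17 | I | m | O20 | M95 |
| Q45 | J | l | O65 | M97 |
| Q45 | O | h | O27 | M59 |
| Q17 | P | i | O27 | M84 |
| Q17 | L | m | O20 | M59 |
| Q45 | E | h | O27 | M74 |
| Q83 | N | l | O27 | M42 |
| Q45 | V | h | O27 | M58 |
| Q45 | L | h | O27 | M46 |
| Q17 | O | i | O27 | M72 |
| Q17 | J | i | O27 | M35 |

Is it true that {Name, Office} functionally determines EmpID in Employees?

Yes

(Name=Q45, Office=O65): 2 rows → EmpID = l, l ✓
(Name=Q83, Office=O27): 3 rows → EmpID = l, l, l ✓
(Name=Q17, Office=O20): 3 rows → EmpID = m, m, m ✓
(Name=Q45, Office=O27): 4 rows → EmpID = h, h, h, h ✓
(Name=Q17, Office=O27): 3 rows → EmpID = i, i, i ✓
Every {Name, Office} value is associated with a single EmpID value, so {Name, Office} → EmpID holds.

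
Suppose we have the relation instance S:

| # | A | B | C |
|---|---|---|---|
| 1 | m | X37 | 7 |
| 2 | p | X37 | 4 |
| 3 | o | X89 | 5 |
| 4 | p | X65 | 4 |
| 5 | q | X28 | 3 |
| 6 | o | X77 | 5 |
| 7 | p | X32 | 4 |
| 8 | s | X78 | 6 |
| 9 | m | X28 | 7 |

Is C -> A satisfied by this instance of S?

C=7: rows 1, 9 → A = m, m ✓
C=4: rows 2, 4, 7 → A = p, p, p ✓
C=5: rows 3, 6 → A = o, o ✓
C=3: row 5 → A = q ✓
C=6: row 8 → A = s ✓
Every C value is associated with a single A value, so C -> A holds.

Yes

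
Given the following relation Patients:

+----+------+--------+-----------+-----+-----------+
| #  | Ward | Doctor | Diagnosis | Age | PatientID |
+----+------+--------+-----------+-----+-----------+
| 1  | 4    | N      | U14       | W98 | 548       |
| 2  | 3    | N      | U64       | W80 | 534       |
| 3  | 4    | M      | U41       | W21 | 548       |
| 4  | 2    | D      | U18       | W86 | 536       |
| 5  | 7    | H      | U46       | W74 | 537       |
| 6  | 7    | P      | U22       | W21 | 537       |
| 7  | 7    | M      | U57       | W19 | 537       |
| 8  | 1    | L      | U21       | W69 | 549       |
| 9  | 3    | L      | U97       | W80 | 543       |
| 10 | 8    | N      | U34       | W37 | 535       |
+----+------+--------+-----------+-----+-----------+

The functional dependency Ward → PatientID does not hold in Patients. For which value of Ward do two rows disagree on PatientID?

Ward=4: rows 1, 3 → PatientID = 548, 548 ✓
Ward=3: rows 2, 9 → PatientID takes values {534, 543} — violation
Ward=2: row 4 → PatientID = 536 ✓
Ward=7: rows 5, 6, 7 → PatientID = 537, 537, 537 ✓
Ward=1: row 8 → PatientID = 549 ✓
Ward=8: row 10 → PatientID = 535 ✓
The only Ward value with inconsistent PatientID is Ward=3.

3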